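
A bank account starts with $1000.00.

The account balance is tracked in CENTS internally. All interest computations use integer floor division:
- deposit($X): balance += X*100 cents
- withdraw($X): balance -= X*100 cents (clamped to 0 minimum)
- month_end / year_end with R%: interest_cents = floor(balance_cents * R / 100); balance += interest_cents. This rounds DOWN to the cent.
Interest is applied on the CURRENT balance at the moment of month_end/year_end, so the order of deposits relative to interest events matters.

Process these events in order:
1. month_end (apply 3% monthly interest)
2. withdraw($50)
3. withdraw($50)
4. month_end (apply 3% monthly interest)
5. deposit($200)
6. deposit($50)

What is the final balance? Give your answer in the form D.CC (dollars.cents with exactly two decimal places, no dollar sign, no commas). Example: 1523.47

Answer: 1207.90

Derivation:
After 1 (month_end (apply 3% monthly interest)): balance=$1030.00 total_interest=$30.00
After 2 (withdraw($50)): balance=$980.00 total_interest=$30.00
After 3 (withdraw($50)): balance=$930.00 total_interest=$30.00
After 4 (month_end (apply 3% monthly interest)): balance=$957.90 total_interest=$57.90
After 5 (deposit($200)): balance=$1157.90 total_interest=$57.90
After 6 (deposit($50)): balance=$1207.90 total_interest=$57.90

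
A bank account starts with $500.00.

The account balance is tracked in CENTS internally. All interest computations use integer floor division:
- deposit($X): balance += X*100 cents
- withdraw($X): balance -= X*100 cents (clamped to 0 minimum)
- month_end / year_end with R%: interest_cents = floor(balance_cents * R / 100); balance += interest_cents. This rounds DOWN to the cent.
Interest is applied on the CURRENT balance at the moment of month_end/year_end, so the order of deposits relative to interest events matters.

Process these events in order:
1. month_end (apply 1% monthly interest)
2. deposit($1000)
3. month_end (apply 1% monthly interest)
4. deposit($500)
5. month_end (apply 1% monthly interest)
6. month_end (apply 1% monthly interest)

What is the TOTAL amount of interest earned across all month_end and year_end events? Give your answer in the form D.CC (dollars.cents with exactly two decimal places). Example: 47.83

After 1 (month_end (apply 1% monthly interest)): balance=$505.00 total_interest=$5.00
After 2 (deposit($1000)): balance=$1505.00 total_interest=$5.00
After 3 (month_end (apply 1% monthly interest)): balance=$1520.05 total_interest=$20.05
After 4 (deposit($500)): balance=$2020.05 total_interest=$20.05
After 5 (month_end (apply 1% monthly interest)): balance=$2040.25 total_interest=$40.25
After 6 (month_end (apply 1% monthly interest)): balance=$2060.65 total_interest=$60.65

Answer: 60.65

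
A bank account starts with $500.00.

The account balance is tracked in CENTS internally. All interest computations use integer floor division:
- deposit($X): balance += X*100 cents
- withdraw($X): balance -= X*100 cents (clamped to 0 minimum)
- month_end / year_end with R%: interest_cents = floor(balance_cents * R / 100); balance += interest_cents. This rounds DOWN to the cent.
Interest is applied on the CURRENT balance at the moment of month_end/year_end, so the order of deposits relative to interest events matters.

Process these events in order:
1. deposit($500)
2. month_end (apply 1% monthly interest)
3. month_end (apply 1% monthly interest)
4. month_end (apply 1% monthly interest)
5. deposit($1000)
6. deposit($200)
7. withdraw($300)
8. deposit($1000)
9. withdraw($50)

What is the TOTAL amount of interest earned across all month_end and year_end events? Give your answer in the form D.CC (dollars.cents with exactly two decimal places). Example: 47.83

Answer: 30.30

Derivation:
After 1 (deposit($500)): balance=$1000.00 total_interest=$0.00
After 2 (month_end (apply 1% monthly interest)): balance=$1010.00 total_interest=$10.00
After 3 (month_end (apply 1% monthly interest)): balance=$1020.10 total_interest=$20.10
After 4 (month_end (apply 1% monthly interest)): balance=$1030.30 total_interest=$30.30
After 5 (deposit($1000)): balance=$2030.30 total_interest=$30.30
After 6 (deposit($200)): balance=$2230.30 total_interest=$30.30
After 7 (withdraw($300)): balance=$1930.30 total_interest=$30.30
After 8 (deposit($1000)): balance=$2930.30 total_interest=$30.30
After 9 (withdraw($50)): balance=$2880.30 total_interest=$30.30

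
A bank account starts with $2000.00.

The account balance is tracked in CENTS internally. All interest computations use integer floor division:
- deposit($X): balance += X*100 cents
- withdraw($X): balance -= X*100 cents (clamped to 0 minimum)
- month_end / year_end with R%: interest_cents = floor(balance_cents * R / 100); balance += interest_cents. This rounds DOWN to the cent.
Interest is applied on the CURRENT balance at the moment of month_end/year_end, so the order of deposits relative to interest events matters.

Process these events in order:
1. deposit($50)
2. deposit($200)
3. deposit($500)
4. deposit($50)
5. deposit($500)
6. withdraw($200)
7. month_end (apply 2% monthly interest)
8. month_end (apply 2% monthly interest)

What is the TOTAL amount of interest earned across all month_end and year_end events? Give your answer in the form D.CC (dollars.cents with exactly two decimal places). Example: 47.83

After 1 (deposit($50)): balance=$2050.00 total_interest=$0.00
After 2 (deposit($200)): balance=$2250.00 total_interest=$0.00
After 3 (deposit($500)): balance=$2750.00 total_interest=$0.00
After 4 (deposit($50)): balance=$2800.00 total_interest=$0.00
After 5 (deposit($500)): balance=$3300.00 total_interest=$0.00
After 6 (withdraw($200)): balance=$3100.00 total_interest=$0.00
After 7 (month_end (apply 2% monthly interest)): balance=$3162.00 total_interest=$62.00
After 8 (month_end (apply 2% monthly interest)): balance=$3225.24 total_interest=$125.24

Answer: 125.24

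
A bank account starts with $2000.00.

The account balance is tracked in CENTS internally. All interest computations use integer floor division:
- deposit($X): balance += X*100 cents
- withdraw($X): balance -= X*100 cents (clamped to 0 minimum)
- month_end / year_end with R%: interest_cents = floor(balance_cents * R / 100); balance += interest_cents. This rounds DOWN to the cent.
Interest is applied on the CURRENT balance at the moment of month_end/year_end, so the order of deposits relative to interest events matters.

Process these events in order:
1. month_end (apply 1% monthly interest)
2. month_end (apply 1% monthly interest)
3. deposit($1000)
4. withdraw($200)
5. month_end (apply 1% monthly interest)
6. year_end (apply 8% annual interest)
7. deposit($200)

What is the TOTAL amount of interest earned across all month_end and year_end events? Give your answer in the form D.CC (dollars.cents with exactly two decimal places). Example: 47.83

Answer: 298.08

Derivation:
After 1 (month_end (apply 1% monthly interest)): balance=$2020.00 total_interest=$20.00
After 2 (month_end (apply 1% monthly interest)): balance=$2040.20 total_interest=$40.20
After 3 (deposit($1000)): balance=$3040.20 total_interest=$40.20
After 4 (withdraw($200)): balance=$2840.20 total_interest=$40.20
After 5 (month_end (apply 1% monthly interest)): balance=$2868.60 total_interest=$68.60
After 6 (year_end (apply 8% annual interest)): balance=$3098.08 total_interest=$298.08
After 7 (deposit($200)): balance=$3298.08 total_interest=$298.08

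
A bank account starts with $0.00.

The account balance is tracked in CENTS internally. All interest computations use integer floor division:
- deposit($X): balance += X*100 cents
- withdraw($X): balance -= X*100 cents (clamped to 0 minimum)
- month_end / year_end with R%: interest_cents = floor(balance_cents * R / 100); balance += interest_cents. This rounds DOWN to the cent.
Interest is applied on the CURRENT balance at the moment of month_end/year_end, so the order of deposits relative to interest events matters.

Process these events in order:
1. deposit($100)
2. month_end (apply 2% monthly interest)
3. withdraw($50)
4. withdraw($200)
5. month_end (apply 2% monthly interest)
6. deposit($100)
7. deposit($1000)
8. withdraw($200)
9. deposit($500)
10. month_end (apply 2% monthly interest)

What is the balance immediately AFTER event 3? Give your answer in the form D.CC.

After 1 (deposit($100)): balance=$100.00 total_interest=$0.00
After 2 (month_end (apply 2% monthly interest)): balance=$102.00 total_interest=$2.00
After 3 (withdraw($50)): balance=$52.00 total_interest=$2.00

Answer: 52.00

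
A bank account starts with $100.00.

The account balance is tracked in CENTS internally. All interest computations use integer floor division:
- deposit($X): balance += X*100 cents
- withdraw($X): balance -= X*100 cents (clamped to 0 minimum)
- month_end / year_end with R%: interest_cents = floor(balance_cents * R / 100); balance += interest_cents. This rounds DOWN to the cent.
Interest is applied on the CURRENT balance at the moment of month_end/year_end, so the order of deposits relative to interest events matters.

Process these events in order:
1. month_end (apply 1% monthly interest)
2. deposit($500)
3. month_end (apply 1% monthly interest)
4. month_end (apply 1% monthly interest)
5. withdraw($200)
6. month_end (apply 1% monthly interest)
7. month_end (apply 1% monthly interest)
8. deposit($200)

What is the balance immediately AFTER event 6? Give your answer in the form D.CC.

After 1 (month_end (apply 1% monthly interest)): balance=$101.00 total_interest=$1.00
After 2 (deposit($500)): balance=$601.00 total_interest=$1.00
After 3 (month_end (apply 1% monthly interest)): balance=$607.01 total_interest=$7.01
After 4 (month_end (apply 1% monthly interest)): balance=$613.08 total_interest=$13.08
After 5 (withdraw($200)): balance=$413.08 total_interest=$13.08
After 6 (month_end (apply 1% monthly interest)): balance=$417.21 total_interest=$17.21

Answer: 417.21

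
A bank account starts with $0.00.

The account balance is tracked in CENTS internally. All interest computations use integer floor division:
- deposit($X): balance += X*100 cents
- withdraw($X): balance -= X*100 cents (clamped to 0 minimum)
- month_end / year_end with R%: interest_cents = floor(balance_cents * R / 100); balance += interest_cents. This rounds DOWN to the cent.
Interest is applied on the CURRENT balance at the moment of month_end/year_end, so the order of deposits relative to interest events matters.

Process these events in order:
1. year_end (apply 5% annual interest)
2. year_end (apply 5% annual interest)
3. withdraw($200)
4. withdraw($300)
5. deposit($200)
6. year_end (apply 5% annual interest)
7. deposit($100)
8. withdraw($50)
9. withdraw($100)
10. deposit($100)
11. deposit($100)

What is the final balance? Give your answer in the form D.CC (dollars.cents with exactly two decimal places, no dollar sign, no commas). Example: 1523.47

Answer: 360.00

Derivation:
After 1 (year_end (apply 5% annual interest)): balance=$0.00 total_interest=$0.00
After 2 (year_end (apply 5% annual interest)): balance=$0.00 total_interest=$0.00
After 3 (withdraw($200)): balance=$0.00 total_interest=$0.00
After 4 (withdraw($300)): balance=$0.00 total_interest=$0.00
After 5 (deposit($200)): balance=$200.00 total_interest=$0.00
After 6 (year_end (apply 5% annual interest)): balance=$210.00 total_interest=$10.00
After 7 (deposit($100)): balance=$310.00 total_interest=$10.00
After 8 (withdraw($50)): balance=$260.00 total_interest=$10.00
After 9 (withdraw($100)): balance=$160.00 total_interest=$10.00
After 10 (deposit($100)): balance=$260.00 total_interest=$10.00
After 11 (deposit($100)): balance=$360.00 total_interest=$10.00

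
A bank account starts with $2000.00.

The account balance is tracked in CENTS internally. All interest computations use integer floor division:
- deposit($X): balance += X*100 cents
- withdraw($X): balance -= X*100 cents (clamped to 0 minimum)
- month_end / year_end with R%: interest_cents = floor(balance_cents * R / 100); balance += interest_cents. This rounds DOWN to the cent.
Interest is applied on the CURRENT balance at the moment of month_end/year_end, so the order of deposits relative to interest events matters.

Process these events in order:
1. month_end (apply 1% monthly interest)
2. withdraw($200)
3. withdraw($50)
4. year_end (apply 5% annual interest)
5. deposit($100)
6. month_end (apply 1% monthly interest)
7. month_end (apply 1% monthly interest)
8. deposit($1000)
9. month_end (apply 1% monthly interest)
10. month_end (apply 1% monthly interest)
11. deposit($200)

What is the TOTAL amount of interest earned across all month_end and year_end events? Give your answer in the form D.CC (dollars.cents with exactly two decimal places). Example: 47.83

Answer: 208.10

Derivation:
After 1 (month_end (apply 1% monthly interest)): balance=$2020.00 total_interest=$20.00
After 2 (withdraw($200)): balance=$1820.00 total_interest=$20.00
After 3 (withdraw($50)): balance=$1770.00 total_interest=$20.00
After 4 (year_end (apply 5% annual interest)): balance=$1858.50 total_interest=$108.50
After 5 (deposit($100)): balance=$1958.50 total_interest=$108.50
After 6 (month_end (apply 1% monthly interest)): balance=$1978.08 total_interest=$128.08
After 7 (month_end (apply 1% monthly interest)): balance=$1997.86 total_interest=$147.86
After 8 (deposit($1000)): balance=$2997.86 total_interest=$147.86
After 9 (month_end (apply 1% monthly interest)): balance=$3027.83 total_interest=$177.83
After 10 (month_end (apply 1% monthly interest)): balance=$3058.10 total_interest=$208.10
After 11 (deposit($200)): balance=$3258.10 total_interest=$208.10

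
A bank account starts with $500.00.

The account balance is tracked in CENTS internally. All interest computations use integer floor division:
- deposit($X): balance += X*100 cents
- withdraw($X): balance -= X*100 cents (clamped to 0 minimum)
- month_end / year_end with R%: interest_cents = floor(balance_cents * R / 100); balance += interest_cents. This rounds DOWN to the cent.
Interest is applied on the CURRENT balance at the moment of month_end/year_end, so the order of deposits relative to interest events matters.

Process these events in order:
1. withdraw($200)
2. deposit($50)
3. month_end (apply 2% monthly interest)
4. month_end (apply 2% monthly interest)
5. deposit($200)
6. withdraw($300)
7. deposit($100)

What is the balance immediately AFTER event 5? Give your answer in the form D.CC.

Answer: 564.14

Derivation:
After 1 (withdraw($200)): balance=$300.00 total_interest=$0.00
After 2 (deposit($50)): balance=$350.00 total_interest=$0.00
After 3 (month_end (apply 2% monthly interest)): balance=$357.00 total_interest=$7.00
After 4 (month_end (apply 2% monthly interest)): balance=$364.14 total_interest=$14.14
After 5 (deposit($200)): balance=$564.14 total_interest=$14.14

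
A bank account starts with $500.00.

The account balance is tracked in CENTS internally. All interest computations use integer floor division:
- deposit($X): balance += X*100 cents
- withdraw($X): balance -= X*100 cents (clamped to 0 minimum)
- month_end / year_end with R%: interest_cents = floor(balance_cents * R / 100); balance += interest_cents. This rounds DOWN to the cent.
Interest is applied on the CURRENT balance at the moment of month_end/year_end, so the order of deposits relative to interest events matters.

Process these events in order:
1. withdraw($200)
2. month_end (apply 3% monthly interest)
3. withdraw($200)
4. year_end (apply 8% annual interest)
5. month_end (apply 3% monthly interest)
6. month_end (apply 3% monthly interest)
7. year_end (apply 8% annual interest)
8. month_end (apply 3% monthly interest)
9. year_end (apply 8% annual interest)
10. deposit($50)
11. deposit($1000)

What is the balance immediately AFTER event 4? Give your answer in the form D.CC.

Answer: 117.72

Derivation:
After 1 (withdraw($200)): balance=$300.00 total_interest=$0.00
After 2 (month_end (apply 3% monthly interest)): balance=$309.00 total_interest=$9.00
After 3 (withdraw($200)): balance=$109.00 total_interest=$9.00
After 4 (year_end (apply 8% annual interest)): balance=$117.72 total_interest=$17.72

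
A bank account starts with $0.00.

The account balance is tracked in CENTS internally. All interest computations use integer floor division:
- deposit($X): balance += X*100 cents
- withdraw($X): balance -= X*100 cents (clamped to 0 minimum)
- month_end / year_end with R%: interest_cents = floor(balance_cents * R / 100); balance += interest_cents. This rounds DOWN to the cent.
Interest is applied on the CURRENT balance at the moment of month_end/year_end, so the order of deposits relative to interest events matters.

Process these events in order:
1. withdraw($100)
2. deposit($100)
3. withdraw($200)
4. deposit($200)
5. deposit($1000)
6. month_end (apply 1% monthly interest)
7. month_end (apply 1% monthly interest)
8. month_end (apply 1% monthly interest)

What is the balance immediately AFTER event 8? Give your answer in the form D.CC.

After 1 (withdraw($100)): balance=$0.00 total_interest=$0.00
After 2 (deposit($100)): balance=$100.00 total_interest=$0.00
After 3 (withdraw($200)): balance=$0.00 total_interest=$0.00
After 4 (deposit($200)): balance=$200.00 total_interest=$0.00
After 5 (deposit($1000)): balance=$1200.00 total_interest=$0.00
After 6 (month_end (apply 1% monthly interest)): balance=$1212.00 total_interest=$12.00
After 7 (month_end (apply 1% monthly interest)): balance=$1224.12 total_interest=$24.12
After 8 (month_end (apply 1% monthly interest)): balance=$1236.36 total_interest=$36.36

Answer: 1236.36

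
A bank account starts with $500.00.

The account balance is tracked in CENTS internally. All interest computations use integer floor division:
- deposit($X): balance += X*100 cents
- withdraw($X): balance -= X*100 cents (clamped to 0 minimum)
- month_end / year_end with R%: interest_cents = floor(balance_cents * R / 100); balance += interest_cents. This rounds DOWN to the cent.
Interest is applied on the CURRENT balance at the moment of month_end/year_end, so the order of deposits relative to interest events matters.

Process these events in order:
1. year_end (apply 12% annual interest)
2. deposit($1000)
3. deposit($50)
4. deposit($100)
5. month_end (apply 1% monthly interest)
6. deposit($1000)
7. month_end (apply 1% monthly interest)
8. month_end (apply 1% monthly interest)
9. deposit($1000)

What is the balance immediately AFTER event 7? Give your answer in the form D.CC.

After 1 (year_end (apply 12% annual interest)): balance=$560.00 total_interest=$60.00
After 2 (deposit($1000)): balance=$1560.00 total_interest=$60.00
After 3 (deposit($50)): balance=$1610.00 total_interest=$60.00
After 4 (deposit($100)): balance=$1710.00 total_interest=$60.00
After 5 (month_end (apply 1% monthly interest)): balance=$1727.10 total_interest=$77.10
After 6 (deposit($1000)): balance=$2727.10 total_interest=$77.10
After 7 (month_end (apply 1% monthly interest)): balance=$2754.37 total_interest=$104.37

Answer: 2754.37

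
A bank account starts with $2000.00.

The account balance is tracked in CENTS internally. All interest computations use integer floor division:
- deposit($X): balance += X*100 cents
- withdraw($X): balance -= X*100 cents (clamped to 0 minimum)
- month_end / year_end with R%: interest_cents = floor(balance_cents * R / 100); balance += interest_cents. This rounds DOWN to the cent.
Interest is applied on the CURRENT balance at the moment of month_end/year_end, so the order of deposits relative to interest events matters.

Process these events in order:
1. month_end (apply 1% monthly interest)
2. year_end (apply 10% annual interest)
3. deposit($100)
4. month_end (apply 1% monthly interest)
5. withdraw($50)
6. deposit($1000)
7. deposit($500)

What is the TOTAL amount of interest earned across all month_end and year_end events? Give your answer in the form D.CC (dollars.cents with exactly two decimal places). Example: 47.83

Answer: 245.22

Derivation:
After 1 (month_end (apply 1% monthly interest)): balance=$2020.00 total_interest=$20.00
After 2 (year_end (apply 10% annual interest)): balance=$2222.00 total_interest=$222.00
After 3 (deposit($100)): balance=$2322.00 total_interest=$222.00
After 4 (month_end (apply 1% monthly interest)): balance=$2345.22 total_interest=$245.22
After 5 (withdraw($50)): balance=$2295.22 total_interest=$245.22
After 6 (deposit($1000)): balance=$3295.22 total_interest=$245.22
After 7 (deposit($500)): balance=$3795.22 total_interest=$245.22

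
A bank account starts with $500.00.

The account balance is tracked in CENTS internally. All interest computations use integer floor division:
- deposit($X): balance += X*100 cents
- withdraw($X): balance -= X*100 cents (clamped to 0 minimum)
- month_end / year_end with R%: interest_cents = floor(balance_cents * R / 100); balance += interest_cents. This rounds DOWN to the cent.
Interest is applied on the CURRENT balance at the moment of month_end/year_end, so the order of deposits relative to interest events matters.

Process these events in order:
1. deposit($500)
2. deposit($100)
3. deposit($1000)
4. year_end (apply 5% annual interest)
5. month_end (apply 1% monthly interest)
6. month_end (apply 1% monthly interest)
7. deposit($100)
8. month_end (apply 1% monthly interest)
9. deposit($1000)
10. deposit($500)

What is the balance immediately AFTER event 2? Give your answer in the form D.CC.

After 1 (deposit($500)): balance=$1000.00 total_interest=$0.00
After 2 (deposit($100)): balance=$1100.00 total_interest=$0.00

Answer: 1100.00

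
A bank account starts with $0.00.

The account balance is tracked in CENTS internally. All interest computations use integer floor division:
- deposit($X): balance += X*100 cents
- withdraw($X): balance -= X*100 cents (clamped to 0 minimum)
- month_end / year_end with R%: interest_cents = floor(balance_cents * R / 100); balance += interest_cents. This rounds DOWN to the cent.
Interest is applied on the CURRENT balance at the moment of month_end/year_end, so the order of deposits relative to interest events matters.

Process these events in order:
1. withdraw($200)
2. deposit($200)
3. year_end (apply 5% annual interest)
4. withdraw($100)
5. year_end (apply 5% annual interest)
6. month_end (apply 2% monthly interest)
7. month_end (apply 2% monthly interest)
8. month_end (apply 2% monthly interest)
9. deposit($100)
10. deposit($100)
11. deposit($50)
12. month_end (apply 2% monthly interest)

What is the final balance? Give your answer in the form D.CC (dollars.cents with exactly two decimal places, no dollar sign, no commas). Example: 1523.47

After 1 (withdraw($200)): balance=$0.00 total_interest=$0.00
After 2 (deposit($200)): balance=$200.00 total_interest=$0.00
After 3 (year_end (apply 5% annual interest)): balance=$210.00 total_interest=$10.00
After 4 (withdraw($100)): balance=$110.00 total_interest=$10.00
After 5 (year_end (apply 5% annual interest)): balance=$115.50 total_interest=$15.50
After 6 (month_end (apply 2% monthly interest)): balance=$117.81 total_interest=$17.81
After 7 (month_end (apply 2% monthly interest)): balance=$120.16 total_interest=$20.16
After 8 (month_end (apply 2% monthly interest)): balance=$122.56 total_interest=$22.56
After 9 (deposit($100)): balance=$222.56 total_interest=$22.56
After 10 (deposit($100)): balance=$322.56 total_interest=$22.56
After 11 (deposit($50)): balance=$372.56 total_interest=$22.56
After 12 (month_end (apply 2% monthly interest)): balance=$380.01 total_interest=$30.01

Answer: 380.01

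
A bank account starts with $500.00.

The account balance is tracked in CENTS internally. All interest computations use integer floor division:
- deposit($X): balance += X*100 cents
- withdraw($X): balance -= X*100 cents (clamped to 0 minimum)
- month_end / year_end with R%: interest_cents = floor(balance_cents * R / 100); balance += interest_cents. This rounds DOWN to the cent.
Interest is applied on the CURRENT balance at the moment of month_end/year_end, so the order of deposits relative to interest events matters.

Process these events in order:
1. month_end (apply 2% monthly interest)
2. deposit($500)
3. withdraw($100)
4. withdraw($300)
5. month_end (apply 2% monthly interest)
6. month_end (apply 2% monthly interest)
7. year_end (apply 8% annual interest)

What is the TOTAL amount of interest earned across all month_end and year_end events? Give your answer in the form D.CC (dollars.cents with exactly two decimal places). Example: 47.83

Answer: 85.41

Derivation:
After 1 (month_end (apply 2% monthly interest)): balance=$510.00 total_interest=$10.00
After 2 (deposit($500)): balance=$1010.00 total_interest=$10.00
After 3 (withdraw($100)): balance=$910.00 total_interest=$10.00
After 4 (withdraw($300)): balance=$610.00 total_interest=$10.00
After 5 (month_end (apply 2% monthly interest)): balance=$622.20 total_interest=$22.20
After 6 (month_end (apply 2% monthly interest)): balance=$634.64 total_interest=$34.64
After 7 (year_end (apply 8% annual interest)): balance=$685.41 total_interest=$85.41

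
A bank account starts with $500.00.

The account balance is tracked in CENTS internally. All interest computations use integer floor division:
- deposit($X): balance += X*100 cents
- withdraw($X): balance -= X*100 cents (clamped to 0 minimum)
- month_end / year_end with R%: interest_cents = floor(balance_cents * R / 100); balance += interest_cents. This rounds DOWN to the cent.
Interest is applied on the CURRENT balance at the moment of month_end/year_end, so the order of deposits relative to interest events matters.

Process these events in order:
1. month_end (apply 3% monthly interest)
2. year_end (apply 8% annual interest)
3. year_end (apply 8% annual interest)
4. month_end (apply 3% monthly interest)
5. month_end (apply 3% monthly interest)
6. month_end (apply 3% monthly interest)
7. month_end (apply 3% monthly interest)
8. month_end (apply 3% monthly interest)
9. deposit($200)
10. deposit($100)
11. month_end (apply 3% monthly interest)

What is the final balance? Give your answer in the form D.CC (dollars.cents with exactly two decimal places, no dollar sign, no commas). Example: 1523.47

Answer: 1026.24

Derivation:
After 1 (month_end (apply 3% monthly interest)): balance=$515.00 total_interest=$15.00
After 2 (year_end (apply 8% annual interest)): balance=$556.20 total_interest=$56.20
After 3 (year_end (apply 8% annual interest)): balance=$600.69 total_interest=$100.69
After 4 (month_end (apply 3% monthly interest)): balance=$618.71 total_interest=$118.71
After 5 (month_end (apply 3% monthly interest)): balance=$637.27 total_interest=$137.27
After 6 (month_end (apply 3% monthly interest)): balance=$656.38 total_interest=$156.38
After 7 (month_end (apply 3% monthly interest)): balance=$676.07 total_interest=$176.07
After 8 (month_end (apply 3% monthly interest)): balance=$696.35 total_interest=$196.35
After 9 (deposit($200)): balance=$896.35 total_interest=$196.35
After 10 (deposit($100)): balance=$996.35 total_interest=$196.35
After 11 (month_end (apply 3% monthly interest)): balance=$1026.24 total_interest=$226.24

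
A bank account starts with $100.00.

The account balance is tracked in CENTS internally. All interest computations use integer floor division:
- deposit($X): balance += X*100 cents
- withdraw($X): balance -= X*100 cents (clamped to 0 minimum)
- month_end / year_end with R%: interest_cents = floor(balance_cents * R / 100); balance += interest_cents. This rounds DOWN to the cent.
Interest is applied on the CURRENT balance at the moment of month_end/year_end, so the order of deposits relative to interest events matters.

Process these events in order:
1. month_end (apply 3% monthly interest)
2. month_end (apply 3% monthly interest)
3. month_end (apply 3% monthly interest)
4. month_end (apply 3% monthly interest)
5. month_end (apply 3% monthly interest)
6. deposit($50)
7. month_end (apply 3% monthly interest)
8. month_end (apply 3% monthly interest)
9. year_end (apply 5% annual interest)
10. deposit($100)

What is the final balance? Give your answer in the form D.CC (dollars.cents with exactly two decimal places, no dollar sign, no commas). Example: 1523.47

Answer: 284.80

Derivation:
After 1 (month_end (apply 3% monthly interest)): balance=$103.00 total_interest=$3.00
After 2 (month_end (apply 3% monthly interest)): balance=$106.09 total_interest=$6.09
After 3 (month_end (apply 3% monthly interest)): balance=$109.27 total_interest=$9.27
After 4 (month_end (apply 3% monthly interest)): balance=$112.54 total_interest=$12.54
After 5 (month_end (apply 3% monthly interest)): balance=$115.91 total_interest=$15.91
After 6 (deposit($50)): balance=$165.91 total_interest=$15.91
After 7 (month_end (apply 3% monthly interest)): balance=$170.88 total_interest=$20.88
After 8 (month_end (apply 3% monthly interest)): balance=$176.00 total_interest=$26.00
After 9 (year_end (apply 5% annual interest)): balance=$184.80 total_interest=$34.80
After 10 (deposit($100)): balance=$284.80 total_interest=$34.80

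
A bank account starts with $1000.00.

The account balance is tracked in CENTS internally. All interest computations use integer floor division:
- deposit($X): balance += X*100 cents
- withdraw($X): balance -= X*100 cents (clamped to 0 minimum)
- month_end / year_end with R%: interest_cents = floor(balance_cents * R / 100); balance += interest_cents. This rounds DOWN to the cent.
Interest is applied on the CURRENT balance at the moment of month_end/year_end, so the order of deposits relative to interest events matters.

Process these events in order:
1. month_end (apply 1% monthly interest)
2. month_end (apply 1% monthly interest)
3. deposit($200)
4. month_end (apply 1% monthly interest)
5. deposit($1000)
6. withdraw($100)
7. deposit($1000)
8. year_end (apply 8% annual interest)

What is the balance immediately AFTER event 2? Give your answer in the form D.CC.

Answer: 1020.10

Derivation:
After 1 (month_end (apply 1% monthly interest)): balance=$1010.00 total_interest=$10.00
After 2 (month_end (apply 1% monthly interest)): balance=$1020.10 total_interest=$20.10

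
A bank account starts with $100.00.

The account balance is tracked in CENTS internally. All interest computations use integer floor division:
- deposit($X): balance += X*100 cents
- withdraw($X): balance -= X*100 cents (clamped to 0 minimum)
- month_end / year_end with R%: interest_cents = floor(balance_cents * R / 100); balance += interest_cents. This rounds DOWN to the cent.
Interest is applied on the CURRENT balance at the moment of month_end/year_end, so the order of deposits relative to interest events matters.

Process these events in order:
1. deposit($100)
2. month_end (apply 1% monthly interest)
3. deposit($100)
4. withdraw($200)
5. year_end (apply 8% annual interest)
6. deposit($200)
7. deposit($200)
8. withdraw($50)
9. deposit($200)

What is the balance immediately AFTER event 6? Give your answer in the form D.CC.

After 1 (deposit($100)): balance=$200.00 total_interest=$0.00
After 2 (month_end (apply 1% monthly interest)): balance=$202.00 total_interest=$2.00
After 3 (deposit($100)): balance=$302.00 total_interest=$2.00
After 4 (withdraw($200)): balance=$102.00 total_interest=$2.00
After 5 (year_end (apply 8% annual interest)): balance=$110.16 total_interest=$10.16
After 6 (deposit($200)): balance=$310.16 total_interest=$10.16

Answer: 310.16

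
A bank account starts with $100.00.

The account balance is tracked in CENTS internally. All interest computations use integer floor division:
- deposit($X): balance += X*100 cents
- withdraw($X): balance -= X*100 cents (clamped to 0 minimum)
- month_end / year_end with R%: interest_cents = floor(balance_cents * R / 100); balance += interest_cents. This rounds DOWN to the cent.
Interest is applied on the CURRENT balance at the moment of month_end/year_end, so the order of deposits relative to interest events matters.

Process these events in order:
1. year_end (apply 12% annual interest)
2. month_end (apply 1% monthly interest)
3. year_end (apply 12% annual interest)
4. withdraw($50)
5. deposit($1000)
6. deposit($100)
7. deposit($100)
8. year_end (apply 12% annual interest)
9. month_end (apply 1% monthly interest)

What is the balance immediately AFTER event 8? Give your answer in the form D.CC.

Answer: 1429.89

Derivation:
After 1 (year_end (apply 12% annual interest)): balance=$112.00 total_interest=$12.00
After 2 (month_end (apply 1% monthly interest)): balance=$113.12 total_interest=$13.12
After 3 (year_end (apply 12% annual interest)): balance=$126.69 total_interest=$26.69
After 4 (withdraw($50)): balance=$76.69 total_interest=$26.69
After 5 (deposit($1000)): balance=$1076.69 total_interest=$26.69
After 6 (deposit($100)): balance=$1176.69 total_interest=$26.69
After 7 (deposit($100)): balance=$1276.69 total_interest=$26.69
After 8 (year_end (apply 12% annual interest)): balance=$1429.89 total_interest=$179.89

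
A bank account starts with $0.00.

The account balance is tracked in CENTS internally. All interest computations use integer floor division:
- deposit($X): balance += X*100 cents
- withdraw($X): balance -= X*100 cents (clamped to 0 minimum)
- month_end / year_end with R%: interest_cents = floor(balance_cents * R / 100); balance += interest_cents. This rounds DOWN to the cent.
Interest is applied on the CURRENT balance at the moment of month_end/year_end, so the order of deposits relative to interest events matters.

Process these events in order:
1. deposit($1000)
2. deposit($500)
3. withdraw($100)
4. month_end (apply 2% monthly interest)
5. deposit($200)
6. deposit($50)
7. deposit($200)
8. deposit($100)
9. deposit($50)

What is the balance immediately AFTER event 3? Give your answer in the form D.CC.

After 1 (deposit($1000)): balance=$1000.00 total_interest=$0.00
After 2 (deposit($500)): balance=$1500.00 total_interest=$0.00
After 3 (withdraw($100)): balance=$1400.00 total_interest=$0.00

Answer: 1400.00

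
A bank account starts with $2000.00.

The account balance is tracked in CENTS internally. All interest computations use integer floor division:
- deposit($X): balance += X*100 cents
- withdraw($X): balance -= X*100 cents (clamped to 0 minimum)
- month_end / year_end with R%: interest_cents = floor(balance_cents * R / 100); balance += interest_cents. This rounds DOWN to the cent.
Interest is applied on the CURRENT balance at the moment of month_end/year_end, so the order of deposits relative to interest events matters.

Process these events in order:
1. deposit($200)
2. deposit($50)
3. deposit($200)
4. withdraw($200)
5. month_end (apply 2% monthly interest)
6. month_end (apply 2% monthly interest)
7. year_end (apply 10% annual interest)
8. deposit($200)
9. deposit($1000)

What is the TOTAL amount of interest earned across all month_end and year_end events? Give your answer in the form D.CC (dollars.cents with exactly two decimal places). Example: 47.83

Answer: 324.99

Derivation:
After 1 (deposit($200)): balance=$2200.00 total_interest=$0.00
After 2 (deposit($50)): balance=$2250.00 total_interest=$0.00
After 3 (deposit($200)): balance=$2450.00 total_interest=$0.00
After 4 (withdraw($200)): balance=$2250.00 total_interest=$0.00
After 5 (month_end (apply 2% monthly interest)): balance=$2295.00 total_interest=$45.00
After 6 (month_end (apply 2% monthly interest)): balance=$2340.90 total_interest=$90.90
After 7 (year_end (apply 10% annual interest)): balance=$2574.99 total_interest=$324.99
After 8 (deposit($200)): balance=$2774.99 total_interest=$324.99
After 9 (deposit($1000)): balance=$3774.99 total_interest=$324.99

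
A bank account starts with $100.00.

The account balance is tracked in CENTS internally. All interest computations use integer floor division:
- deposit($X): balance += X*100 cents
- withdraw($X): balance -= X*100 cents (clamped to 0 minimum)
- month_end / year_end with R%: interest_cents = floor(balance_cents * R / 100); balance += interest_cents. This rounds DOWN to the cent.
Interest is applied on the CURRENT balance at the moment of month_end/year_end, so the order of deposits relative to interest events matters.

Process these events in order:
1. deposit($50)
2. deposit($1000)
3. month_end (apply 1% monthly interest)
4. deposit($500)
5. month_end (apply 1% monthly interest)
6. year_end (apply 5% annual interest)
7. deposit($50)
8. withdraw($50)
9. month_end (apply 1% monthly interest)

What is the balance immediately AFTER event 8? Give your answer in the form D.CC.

After 1 (deposit($50)): balance=$150.00 total_interest=$0.00
After 2 (deposit($1000)): balance=$1150.00 total_interest=$0.00
After 3 (month_end (apply 1% monthly interest)): balance=$1161.50 total_interest=$11.50
After 4 (deposit($500)): balance=$1661.50 total_interest=$11.50
After 5 (month_end (apply 1% monthly interest)): balance=$1678.11 total_interest=$28.11
After 6 (year_end (apply 5% annual interest)): balance=$1762.01 total_interest=$112.01
After 7 (deposit($50)): balance=$1812.01 total_interest=$112.01
After 8 (withdraw($50)): balance=$1762.01 total_interest=$112.01

Answer: 1762.01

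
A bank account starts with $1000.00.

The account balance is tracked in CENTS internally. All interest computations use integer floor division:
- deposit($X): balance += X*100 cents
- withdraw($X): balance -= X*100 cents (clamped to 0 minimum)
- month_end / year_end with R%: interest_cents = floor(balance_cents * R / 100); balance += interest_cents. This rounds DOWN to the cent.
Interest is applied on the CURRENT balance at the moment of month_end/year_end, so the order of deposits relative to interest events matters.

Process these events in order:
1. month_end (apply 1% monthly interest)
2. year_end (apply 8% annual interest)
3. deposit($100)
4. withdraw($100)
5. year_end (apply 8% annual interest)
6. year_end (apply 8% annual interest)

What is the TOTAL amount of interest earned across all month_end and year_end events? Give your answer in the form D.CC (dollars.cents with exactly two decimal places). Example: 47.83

Answer: 272.30

Derivation:
After 1 (month_end (apply 1% monthly interest)): balance=$1010.00 total_interest=$10.00
After 2 (year_end (apply 8% annual interest)): balance=$1090.80 total_interest=$90.80
After 3 (deposit($100)): balance=$1190.80 total_interest=$90.80
After 4 (withdraw($100)): balance=$1090.80 total_interest=$90.80
After 5 (year_end (apply 8% annual interest)): balance=$1178.06 total_interest=$178.06
After 6 (year_end (apply 8% annual interest)): balance=$1272.30 total_interest=$272.30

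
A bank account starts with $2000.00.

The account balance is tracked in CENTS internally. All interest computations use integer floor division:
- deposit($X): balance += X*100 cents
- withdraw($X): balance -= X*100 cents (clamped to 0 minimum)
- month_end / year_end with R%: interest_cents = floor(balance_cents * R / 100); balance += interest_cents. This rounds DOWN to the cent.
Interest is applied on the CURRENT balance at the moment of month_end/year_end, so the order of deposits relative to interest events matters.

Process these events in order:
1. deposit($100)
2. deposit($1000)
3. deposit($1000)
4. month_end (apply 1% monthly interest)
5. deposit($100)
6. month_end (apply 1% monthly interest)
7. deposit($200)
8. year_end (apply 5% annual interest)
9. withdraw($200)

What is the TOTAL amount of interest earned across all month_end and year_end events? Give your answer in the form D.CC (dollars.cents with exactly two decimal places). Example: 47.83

Answer: 307.58

Derivation:
After 1 (deposit($100)): balance=$2100.00 total_interest=$0.00
After 2 (deposit($1000)): balance=$3100.00 total_interest=$0.00
After 3 (deposit($1000)): balance=$4100.00 total_interest=$0.00
After 4 (month_end (apply 1% monthly interest)): balance=$4141.00 total_interest=$41.00
After 5 (deposit($100)): balance=$4241.00 total_interest=$41.00
After 6 (month_end (apply 1% monthly interest)): balance=$4283.41 total_interest=$83.41
After 7 (deposit($200)): balance=$4483.41 total_interest=$83.41
After 8 (year_end (apply 5% annual interest)): balance=$4707.58 total_interest=$307.58
After 9 (withdraw($200)): balance=$4507.58 total_interest=$307.58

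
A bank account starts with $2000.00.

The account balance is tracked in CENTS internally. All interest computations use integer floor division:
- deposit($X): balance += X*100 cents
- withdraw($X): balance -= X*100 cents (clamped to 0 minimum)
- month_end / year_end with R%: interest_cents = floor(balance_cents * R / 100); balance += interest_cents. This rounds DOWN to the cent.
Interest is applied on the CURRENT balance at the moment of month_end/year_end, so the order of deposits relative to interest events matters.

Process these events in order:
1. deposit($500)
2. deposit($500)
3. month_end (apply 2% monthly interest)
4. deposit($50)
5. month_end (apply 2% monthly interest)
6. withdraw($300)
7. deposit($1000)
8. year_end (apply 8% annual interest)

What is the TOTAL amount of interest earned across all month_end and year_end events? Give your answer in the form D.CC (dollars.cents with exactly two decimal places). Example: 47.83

Answer: 431.97

Derivation:
After 1 (deposit($500)): balance=$2500.00 total_interest=$0.00
After 2 (deposit($500)): balance=$3000.00 total_interest=$0.00
After 3 (month_end (apply 2% monthly interest)): balance=$3060.00 total_interest=$60.00
After 4 (deposit($50)): balance=$3110.00 total_interest=$60.00
After 5 (month_end (apply 2% monthly interest)): balance=$3172.20 total_interest=$122.20
After 6 (withdraw($300)): balance=$2872.20 total_interest=$122.20
After 7 (deposit($1000)): balance=$3872.20 total_interest=$122.20
After 8 (year_end (apply 8% annual interest)): balance=$4181.97 total_interest=$431.97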